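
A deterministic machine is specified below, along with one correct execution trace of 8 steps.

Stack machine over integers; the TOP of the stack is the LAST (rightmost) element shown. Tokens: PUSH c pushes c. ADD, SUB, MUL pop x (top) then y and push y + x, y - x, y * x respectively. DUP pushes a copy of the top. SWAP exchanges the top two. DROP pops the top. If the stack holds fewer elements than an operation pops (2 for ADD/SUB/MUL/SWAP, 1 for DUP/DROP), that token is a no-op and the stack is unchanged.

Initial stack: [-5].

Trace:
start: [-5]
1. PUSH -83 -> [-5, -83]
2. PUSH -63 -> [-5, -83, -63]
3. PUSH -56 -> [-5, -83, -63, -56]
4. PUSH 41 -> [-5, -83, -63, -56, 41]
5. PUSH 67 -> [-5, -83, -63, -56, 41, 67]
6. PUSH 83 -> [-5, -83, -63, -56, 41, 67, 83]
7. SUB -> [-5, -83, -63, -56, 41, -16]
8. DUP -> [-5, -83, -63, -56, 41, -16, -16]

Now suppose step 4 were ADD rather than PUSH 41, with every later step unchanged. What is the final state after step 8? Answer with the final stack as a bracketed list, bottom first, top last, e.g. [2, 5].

[-5, -83, -119, -16, -16]

(re-executing from step 4 with the substitution; state before step 4: [-5, -83, -63, -56])
4. ADD -> [-5, -83, -119]
5. PUSH 67 -> [-5, -83, -119, 67]
6. PUSH 83 -> [-5, -83, -119, 67, 83]
7. SUB -> [-5, -83, -119, -16]
8. DUP -> [-5, -83, -119, -16, -16]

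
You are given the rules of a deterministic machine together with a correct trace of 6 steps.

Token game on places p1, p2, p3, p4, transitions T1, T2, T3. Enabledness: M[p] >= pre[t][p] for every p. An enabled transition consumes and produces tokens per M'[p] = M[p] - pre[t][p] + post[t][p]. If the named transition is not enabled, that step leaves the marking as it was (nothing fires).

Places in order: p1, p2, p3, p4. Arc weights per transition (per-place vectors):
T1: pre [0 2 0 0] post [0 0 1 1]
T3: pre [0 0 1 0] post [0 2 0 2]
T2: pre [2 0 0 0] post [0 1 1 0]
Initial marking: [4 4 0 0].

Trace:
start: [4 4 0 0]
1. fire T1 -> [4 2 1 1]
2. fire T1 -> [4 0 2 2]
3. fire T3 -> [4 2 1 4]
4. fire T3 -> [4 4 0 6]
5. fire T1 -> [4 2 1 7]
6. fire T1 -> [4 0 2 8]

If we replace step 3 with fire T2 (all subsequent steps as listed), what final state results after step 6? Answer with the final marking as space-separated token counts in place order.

2 1 3 5

(re-executing from step 3 with the substitution; state before step 3: [4 0 2 2])
3. fire T2 -> [2 1 3 2]
4. fire T3 -> [2 3 2 4]
5. fire T1 -> [2 1 3 5]
6. fire T1 -> [2 1 3 5]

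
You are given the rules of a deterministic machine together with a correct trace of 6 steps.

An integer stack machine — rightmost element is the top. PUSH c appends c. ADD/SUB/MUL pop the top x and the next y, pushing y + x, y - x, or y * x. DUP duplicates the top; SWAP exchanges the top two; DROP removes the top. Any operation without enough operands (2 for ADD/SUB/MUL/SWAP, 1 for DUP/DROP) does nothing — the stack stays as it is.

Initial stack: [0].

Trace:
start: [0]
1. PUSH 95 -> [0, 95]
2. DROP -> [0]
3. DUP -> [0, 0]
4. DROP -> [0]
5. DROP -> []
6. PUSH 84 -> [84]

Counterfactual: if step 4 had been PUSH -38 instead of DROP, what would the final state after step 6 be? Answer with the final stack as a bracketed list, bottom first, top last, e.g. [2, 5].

(re-executing from step 4 with the substitution; state before step 4: [0, 0])
4. PUSH -38 -> [0, 0, -38]
5. DROP -> [0, 0]
6. PUSH 84 -> [0, 0, 84]

[0, 0, 84]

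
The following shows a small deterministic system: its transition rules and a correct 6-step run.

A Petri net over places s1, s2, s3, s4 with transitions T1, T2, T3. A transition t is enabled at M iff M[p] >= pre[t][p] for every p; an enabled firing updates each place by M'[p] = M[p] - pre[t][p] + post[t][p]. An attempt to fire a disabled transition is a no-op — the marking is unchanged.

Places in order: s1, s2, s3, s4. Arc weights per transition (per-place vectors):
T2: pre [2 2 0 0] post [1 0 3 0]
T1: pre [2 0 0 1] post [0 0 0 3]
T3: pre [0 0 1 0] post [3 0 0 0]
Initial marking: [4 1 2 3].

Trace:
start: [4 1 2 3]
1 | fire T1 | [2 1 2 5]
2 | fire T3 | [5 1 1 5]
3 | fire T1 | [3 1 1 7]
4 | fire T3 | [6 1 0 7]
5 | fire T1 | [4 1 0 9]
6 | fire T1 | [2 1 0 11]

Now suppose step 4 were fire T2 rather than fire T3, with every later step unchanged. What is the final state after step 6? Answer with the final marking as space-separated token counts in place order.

1 1 1 9

(re-executing from step 4 with the substitution; state before step 4: [3 1 1 7])
4 | fire T2 | [3 1 1 7]
5 | fire T1 | [1 1 1 9]
6 | fire T1 | [1 1 1 9]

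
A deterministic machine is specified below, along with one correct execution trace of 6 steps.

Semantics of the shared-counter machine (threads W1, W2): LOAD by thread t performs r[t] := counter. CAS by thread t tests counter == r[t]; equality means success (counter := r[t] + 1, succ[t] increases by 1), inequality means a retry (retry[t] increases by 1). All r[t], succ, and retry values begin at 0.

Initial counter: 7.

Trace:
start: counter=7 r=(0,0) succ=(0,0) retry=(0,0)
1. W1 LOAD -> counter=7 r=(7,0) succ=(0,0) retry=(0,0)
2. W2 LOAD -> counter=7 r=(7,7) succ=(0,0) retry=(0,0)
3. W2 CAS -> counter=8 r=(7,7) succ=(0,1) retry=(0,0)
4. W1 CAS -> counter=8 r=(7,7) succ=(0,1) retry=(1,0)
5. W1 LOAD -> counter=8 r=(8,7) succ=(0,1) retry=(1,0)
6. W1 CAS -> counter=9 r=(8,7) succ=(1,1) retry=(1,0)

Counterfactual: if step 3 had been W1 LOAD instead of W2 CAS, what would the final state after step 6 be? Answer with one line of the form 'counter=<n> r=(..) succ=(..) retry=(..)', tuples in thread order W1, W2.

counter=9 r=(8,7) succ=(2,0) retry=(0,0)

(re-executing from step 3 with the substitution; state before step 3: counter=7 r=(7,7) succ=(0,0) retry=(0,0))
3. W1 LOAD -> counter=7 r=(7,7) succ=(0,0) retry=(0,0)
4. W1 CAS -> counter=8 r=(7,7) succ=(1,0) retry=(0,0)
5. W1 LOAD -> counter=8 r=(8,7) succ=(1,0) retry=(0,0)
6. W1 CAS -> counter=9 r=(8,7) succ=(2,0) retry=(0,0)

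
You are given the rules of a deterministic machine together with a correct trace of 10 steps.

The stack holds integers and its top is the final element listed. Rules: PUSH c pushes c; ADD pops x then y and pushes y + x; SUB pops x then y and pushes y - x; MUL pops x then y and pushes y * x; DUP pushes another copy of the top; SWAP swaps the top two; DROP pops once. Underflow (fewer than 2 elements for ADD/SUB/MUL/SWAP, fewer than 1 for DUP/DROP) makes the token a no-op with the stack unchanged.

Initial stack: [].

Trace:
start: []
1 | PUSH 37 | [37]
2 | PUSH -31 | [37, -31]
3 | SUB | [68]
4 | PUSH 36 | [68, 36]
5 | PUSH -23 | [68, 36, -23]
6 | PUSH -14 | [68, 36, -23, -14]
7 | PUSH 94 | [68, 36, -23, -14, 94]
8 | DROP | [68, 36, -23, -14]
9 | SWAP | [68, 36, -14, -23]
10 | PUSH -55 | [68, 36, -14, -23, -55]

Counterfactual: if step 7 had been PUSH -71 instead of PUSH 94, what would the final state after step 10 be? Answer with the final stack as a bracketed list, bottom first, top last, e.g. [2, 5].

(re-executing from step 7 with the substitution; state before step 7: [68, 36, -23, -14])
7 | PUSH -71 | [68, 36, -23, -14, -71]
8 | DROP | [68, 36, -23, -14]
9 | SWAP | [68, 36, -14, -23]
10 | PUSH -55 | [68, 36, -14, -23, -55]

[68, 36, -14, -23, -55]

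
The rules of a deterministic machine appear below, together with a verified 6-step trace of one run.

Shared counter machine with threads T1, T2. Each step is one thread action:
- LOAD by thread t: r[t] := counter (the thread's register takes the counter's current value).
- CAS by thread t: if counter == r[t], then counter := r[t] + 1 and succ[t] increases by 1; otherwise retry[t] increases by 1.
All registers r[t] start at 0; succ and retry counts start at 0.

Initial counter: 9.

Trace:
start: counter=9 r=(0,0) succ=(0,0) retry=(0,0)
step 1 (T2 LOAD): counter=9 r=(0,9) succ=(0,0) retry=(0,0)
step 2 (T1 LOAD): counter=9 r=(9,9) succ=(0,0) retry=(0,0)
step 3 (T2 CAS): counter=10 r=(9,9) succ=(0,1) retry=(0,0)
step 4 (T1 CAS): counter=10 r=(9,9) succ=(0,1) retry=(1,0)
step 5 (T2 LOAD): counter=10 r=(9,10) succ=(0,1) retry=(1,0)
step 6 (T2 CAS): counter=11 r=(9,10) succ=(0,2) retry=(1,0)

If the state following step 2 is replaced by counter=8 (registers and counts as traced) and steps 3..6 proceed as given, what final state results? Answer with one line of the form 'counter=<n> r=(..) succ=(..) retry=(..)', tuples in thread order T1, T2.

counter=9 r=(9,8) succ=(0,1) retry=(1,1)

state after step 2 := counter=8 r=(9,9) succ=(0,0) retry=(0,0)
step 3 (T2 CAS): counter=8 r=(9,9) succ=(0,0) retry=(0,1)
step 4 (T1 CAS): counter=8 r=(9,9) succ=(0,0) retry=(1,1)
step 5 (T2 LOAD): counter=8 r=(9,8) succ=(0,0) retry=(1,1)
step 6 (T2 CAS): counter=9 r=(9,8) succ=(0,1) retry=(1,1)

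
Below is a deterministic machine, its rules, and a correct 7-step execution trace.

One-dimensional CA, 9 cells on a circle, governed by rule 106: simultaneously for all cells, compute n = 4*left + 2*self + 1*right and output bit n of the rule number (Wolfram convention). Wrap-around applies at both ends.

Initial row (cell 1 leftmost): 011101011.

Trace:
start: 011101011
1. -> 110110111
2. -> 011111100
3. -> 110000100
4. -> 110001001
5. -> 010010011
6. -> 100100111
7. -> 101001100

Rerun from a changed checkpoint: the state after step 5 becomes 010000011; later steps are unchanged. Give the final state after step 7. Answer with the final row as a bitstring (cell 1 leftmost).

state after step 5 := 010000011
6. -> 100000111
7. -> 100001100

100001100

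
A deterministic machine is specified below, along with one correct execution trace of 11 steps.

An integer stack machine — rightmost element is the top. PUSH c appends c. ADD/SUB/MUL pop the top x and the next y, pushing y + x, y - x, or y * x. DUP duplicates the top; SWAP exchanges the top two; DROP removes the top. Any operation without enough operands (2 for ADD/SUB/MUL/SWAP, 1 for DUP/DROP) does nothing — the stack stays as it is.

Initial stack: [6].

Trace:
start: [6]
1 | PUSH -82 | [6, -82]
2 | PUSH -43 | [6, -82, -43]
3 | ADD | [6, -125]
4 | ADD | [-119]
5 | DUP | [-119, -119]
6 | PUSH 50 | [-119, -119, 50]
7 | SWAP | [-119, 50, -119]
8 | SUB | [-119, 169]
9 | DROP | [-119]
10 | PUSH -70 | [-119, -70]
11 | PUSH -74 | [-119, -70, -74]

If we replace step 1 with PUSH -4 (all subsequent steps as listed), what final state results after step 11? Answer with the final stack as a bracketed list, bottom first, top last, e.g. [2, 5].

[-41, -70, -74]

(re-executing from step 1 with the substitution; state before step 1: [6])
1 | PUSH -4 | [6, -4]
2 | PUSH -43 | [6, -4, -43]
3 | ADD | [6, -47]
4 | ADD | [-41]
5 | DUP | [-41, -41]
6 | PUSH 50 | [-41, -41, 50]
7 | SWAP | [-41, 50, -41]
8 | SUB | [-41, 91]
9 | DROP | [-41]
10 | PUSH -70 | [-41, -70]
11 | PUSH -74 | [-41, -70, -74]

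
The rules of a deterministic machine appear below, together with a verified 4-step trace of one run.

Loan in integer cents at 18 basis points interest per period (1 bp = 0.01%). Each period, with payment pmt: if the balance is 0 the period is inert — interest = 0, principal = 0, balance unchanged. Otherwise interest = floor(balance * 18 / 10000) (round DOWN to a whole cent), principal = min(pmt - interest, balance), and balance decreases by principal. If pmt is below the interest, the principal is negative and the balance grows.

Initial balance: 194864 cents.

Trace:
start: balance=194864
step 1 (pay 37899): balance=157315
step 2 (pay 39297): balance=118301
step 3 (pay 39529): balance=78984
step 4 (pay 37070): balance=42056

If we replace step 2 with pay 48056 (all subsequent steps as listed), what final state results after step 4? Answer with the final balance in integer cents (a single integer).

(re-executing from step 2 with the substitution; state before step 2: balance=157315)
step 2 (pay 48056): balance=109542
step 3 (pay 39529): balance=70210
step 4 (pay 37070): balance=33266

33266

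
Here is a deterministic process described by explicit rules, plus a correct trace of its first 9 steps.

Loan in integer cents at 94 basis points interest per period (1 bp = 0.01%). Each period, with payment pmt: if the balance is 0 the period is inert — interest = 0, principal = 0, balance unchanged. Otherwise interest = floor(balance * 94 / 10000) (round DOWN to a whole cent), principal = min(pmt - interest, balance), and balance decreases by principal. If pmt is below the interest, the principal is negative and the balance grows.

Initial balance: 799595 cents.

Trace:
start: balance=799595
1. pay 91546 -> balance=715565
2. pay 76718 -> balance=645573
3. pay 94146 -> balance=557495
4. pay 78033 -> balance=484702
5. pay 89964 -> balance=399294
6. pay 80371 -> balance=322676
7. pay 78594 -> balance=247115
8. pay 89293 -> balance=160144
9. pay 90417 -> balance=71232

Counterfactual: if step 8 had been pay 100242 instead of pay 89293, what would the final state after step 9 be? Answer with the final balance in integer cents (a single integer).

(re-executing from step 8 with the substitution; state before step 8: balance=247115)
8. pay 100242 -> balance=149195
9. pay 90417 -> balance=60180

60180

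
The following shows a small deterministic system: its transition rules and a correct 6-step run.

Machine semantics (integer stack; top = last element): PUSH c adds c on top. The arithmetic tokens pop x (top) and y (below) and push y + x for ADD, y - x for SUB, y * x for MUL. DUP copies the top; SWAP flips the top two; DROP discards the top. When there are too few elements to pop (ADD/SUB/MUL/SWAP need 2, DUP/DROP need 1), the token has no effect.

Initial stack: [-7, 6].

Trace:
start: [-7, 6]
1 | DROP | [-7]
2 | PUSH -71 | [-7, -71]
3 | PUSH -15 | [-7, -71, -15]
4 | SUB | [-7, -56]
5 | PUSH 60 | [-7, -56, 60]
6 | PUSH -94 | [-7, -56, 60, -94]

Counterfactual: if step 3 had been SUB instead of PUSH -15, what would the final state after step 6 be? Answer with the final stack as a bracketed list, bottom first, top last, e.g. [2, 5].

(re-executing from step 3 with the substitution; state before step 3: [-7, -71])
3 | SUB | [64]
4 | SUB | [64]
5 | PUSH 60 | [64, 60]
6 | PUSH -94 | [64, 60, -94]

[64, 60, -94]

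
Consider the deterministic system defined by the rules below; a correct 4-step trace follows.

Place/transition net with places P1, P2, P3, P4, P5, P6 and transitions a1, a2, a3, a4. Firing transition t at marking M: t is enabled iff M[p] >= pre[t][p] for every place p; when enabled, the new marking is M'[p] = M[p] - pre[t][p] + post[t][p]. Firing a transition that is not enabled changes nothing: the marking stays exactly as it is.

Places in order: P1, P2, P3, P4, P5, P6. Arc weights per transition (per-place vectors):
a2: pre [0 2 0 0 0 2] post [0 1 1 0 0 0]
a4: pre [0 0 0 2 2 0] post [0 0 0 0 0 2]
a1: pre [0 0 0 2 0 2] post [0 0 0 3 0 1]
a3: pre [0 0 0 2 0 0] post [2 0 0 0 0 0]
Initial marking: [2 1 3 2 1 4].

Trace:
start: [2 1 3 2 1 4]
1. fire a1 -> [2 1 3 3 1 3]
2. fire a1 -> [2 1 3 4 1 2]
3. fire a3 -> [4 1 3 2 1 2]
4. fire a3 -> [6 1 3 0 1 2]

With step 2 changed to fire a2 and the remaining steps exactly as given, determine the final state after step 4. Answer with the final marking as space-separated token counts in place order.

(re-executing from step 2 with the substitution; state before step 2: [2 1 3 3 1 3])
2. fire a2 -> [2 1 3 3 1 3]
3. fire a3 -> [4 1 3 1 1 3]
4. fire a3 -> [4 1 3 1 1 3]

4 1 3 1 1 3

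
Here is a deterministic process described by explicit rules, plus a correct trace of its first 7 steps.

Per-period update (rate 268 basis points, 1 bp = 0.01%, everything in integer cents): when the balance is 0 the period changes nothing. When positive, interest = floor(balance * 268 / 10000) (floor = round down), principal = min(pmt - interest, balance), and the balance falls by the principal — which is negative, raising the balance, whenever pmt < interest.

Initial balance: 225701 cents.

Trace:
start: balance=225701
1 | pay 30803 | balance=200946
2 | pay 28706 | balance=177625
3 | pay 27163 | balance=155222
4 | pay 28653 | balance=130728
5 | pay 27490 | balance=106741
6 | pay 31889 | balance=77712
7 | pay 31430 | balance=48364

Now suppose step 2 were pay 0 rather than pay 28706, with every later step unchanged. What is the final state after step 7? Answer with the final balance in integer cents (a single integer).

(re-executing from step 2 with the substitution; state before step 2: balance=200946)
2 | pay 0 | balance=206331
3 | pay 27163 | balance=184697
4 | pay 28653 | balance=160993
5 | pay 27490 | balance=137817
6 | pay 31889 | balance=109621
7 | pay 31430 | balance=81128

81128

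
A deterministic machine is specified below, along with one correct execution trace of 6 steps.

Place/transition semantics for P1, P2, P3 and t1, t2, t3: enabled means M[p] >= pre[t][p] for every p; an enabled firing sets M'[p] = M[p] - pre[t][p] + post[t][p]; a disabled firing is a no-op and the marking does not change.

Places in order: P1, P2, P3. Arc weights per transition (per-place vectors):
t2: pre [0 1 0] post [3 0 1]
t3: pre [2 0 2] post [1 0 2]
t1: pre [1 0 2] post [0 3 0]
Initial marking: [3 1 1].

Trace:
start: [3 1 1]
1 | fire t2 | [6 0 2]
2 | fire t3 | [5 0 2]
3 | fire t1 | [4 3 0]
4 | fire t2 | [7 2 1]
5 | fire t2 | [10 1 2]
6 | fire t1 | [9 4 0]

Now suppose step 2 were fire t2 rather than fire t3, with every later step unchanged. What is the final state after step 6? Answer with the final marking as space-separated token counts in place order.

(re-executing from step 2 with the substitution; state before step 2: [6 0 2])
2 | fire t2 | [6 0 2]
3 | fire t1 | [5 3 0]
4 | fire t2 | [8 2 1]
5 | fire t2 | [11 1 2]
6 | fire t1 | [10 4 0]

10 4 0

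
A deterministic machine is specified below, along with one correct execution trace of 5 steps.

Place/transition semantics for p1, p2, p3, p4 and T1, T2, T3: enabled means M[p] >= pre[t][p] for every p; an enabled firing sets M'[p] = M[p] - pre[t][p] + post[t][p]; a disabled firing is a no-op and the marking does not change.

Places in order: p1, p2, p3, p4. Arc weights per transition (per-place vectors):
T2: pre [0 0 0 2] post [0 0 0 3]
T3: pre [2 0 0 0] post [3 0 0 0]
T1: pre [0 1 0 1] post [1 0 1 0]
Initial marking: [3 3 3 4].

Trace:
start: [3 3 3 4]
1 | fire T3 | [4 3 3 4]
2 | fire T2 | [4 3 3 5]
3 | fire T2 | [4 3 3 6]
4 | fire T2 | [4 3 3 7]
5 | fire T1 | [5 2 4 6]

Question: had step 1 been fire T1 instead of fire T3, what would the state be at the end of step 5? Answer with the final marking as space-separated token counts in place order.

5 1 5 5

(re-executing from step 1 with the substitution; state before step 1: [3 3 3 4])
1 | fire T1 | [4 2 4 3]
2 | fire T2 | [4 2 4 4]
3 | fire T2 | [4 2 4 5]
4 | fire T2 | [4 2 4 6]
5 | fire T1 | [5 1 5 5]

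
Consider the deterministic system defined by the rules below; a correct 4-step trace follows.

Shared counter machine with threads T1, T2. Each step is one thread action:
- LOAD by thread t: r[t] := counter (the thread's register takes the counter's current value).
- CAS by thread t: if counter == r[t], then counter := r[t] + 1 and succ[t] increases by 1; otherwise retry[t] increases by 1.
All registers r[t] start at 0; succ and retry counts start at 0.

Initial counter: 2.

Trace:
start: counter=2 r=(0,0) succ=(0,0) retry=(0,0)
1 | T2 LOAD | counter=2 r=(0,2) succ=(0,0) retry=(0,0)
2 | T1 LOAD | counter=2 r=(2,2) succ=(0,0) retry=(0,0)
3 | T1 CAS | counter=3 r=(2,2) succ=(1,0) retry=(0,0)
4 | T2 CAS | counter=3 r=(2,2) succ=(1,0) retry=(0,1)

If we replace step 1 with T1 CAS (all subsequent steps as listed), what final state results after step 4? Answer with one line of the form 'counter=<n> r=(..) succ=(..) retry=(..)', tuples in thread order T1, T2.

(re-executing from step 1 with the substitution; state before step 1: counter=2 r=(0,0) succ=(0,0) retry=(0,0))
1 | T1 CAS | counter=2 r=(0,0) succ=(0,0) retry=(1,0)
2 | T1 LOAD | counter=2 r=(2,0) succ=(0,0) retry=(1,0)
3 | T1 CAS | counter=3 r=(2,0) succ=(1,0) retry=(1,0)
4 | T2 CAS | counter=3 r=(2,0) succ=(1,0) retry=(1,1)

counter=3 r=(2,0) succ=(1,0) retry=(1,1)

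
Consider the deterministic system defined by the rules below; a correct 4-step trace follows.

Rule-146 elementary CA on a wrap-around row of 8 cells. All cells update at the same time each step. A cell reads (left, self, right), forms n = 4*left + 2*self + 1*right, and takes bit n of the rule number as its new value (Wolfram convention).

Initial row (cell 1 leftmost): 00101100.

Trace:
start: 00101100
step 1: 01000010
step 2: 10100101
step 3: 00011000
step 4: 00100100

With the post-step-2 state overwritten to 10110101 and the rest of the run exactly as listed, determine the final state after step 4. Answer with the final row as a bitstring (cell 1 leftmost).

state after step 2 := 10110101
step 3: 00000000
step 4: 00000000

00000000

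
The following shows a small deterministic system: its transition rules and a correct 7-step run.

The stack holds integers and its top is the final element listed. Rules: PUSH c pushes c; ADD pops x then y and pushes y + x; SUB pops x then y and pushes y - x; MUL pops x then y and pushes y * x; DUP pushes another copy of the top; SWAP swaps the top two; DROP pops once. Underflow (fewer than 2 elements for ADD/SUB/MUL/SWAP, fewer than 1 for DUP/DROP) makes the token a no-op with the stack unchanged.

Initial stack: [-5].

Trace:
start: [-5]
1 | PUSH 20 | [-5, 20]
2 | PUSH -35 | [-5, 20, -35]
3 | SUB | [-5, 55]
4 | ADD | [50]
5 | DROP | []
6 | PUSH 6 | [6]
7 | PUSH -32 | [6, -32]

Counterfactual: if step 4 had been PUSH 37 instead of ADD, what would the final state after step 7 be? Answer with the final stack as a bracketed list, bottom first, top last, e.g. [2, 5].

(re-executing from step 4 with the substitution; state before step 4: [-5, 55])
4 | PUSH 37 | [-5, 55, 37]
5 | DROP | [-5, 55]
6 | PUSH 6 | [-5, 55, 6]
7 | PUSH -32 | [-5, 55, 6, -32]

[-5, 55, 6, -32]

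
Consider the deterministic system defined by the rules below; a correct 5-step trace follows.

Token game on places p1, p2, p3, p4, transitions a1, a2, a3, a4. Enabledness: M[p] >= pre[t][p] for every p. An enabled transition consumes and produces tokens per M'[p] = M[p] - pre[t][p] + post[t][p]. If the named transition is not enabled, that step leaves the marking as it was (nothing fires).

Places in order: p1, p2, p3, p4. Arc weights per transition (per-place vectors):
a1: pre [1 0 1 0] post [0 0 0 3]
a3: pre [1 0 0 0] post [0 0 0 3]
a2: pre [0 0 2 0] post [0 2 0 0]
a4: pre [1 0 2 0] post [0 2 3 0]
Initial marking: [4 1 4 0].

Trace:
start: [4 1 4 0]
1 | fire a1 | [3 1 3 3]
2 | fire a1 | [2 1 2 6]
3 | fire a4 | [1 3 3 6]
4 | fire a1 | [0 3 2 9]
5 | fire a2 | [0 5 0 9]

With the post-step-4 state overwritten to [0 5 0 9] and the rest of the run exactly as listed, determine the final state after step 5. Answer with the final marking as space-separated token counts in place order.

state after step 4 := [0 5 0 9]
5 | fire a2 | [0 5 0 9]

0 5 0 9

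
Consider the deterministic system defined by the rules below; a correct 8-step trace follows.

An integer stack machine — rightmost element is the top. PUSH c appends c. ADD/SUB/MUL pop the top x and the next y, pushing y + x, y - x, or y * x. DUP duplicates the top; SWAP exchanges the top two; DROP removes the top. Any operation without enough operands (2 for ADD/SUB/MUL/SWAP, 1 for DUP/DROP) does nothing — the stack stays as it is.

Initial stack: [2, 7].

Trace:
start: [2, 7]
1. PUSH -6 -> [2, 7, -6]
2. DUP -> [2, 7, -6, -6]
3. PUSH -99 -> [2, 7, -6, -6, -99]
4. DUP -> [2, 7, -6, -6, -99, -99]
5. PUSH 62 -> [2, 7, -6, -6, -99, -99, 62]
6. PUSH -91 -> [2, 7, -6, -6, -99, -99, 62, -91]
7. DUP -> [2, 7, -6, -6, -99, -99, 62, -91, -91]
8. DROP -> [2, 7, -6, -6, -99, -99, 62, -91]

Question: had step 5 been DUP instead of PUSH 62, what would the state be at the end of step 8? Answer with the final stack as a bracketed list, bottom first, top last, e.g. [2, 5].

[2, 7, -6, -6, -99, -99, -99, -91]

(re-executing from step 5 with the substitution; state before step 5: [2, 7, -6, -6, -99, -99])
5. DUP -> [2, 7, -6, -6, -99, -99, -99]
6. PUSH -91 -> [2, 7, -6, -6, -99, -99, -99, -91]
7. DUP -> [2, 7, -6, -6, -99, -99, -99, -91, -91]
8. DROP -> [2, 7, -6, -6, -99, -99, -99, -91]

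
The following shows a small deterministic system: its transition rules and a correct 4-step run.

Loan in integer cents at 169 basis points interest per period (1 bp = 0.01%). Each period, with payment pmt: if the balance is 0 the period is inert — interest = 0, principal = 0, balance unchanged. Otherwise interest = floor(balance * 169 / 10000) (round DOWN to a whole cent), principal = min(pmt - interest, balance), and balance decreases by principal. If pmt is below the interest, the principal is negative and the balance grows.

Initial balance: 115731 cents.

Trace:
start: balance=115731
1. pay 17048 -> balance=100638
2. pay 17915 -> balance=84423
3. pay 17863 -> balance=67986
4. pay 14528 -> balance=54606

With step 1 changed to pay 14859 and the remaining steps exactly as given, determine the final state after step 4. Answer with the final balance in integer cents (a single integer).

(re-executing from step 1 with the substitution; state before step 1: balance=115731)
1. pay 14859 -> balance=102827
2. pay 17915 -> balance=86649
3. pay 17863 -> balance=70250
4. pay 14528 -> balance=56909

56909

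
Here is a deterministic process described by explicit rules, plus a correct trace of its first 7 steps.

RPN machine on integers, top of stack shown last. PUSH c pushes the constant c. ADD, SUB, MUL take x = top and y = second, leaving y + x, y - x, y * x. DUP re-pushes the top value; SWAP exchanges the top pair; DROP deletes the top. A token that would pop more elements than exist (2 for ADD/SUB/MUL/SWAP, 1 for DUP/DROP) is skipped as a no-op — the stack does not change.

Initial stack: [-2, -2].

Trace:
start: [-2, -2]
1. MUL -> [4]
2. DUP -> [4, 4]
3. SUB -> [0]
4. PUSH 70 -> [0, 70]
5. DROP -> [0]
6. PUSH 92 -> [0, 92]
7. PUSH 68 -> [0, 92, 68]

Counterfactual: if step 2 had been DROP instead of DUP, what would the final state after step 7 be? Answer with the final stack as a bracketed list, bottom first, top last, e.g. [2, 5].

(re-executing from step 2 with the substitution; state before step 2: [4])
2. DROP -> []
3. SUB -> []
4. PUSH 70 -> [70]
5. DROP -> []
6. PUSH 92 -> [92]
7. PUSH 68 -> [92, 68]

[92, 68]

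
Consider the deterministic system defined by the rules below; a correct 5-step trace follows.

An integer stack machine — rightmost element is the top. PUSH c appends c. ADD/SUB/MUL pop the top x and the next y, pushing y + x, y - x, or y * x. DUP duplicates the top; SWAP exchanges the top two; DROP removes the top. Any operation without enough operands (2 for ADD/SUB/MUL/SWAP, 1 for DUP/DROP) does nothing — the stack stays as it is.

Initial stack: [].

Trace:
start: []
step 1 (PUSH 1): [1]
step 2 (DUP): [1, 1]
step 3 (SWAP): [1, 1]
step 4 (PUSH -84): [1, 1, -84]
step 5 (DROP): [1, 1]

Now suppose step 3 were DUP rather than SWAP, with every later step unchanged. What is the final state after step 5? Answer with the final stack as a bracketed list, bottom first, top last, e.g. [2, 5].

[1, 1, 1]

(re-executing from step 3 with the substitution; state before step 3: [1, 1])
step 3 (DUP): [1, 1, 1]
step 4 (PUSH -84): [1, 1, 1, -84]
step 5 (DROP): [1, 1, 1]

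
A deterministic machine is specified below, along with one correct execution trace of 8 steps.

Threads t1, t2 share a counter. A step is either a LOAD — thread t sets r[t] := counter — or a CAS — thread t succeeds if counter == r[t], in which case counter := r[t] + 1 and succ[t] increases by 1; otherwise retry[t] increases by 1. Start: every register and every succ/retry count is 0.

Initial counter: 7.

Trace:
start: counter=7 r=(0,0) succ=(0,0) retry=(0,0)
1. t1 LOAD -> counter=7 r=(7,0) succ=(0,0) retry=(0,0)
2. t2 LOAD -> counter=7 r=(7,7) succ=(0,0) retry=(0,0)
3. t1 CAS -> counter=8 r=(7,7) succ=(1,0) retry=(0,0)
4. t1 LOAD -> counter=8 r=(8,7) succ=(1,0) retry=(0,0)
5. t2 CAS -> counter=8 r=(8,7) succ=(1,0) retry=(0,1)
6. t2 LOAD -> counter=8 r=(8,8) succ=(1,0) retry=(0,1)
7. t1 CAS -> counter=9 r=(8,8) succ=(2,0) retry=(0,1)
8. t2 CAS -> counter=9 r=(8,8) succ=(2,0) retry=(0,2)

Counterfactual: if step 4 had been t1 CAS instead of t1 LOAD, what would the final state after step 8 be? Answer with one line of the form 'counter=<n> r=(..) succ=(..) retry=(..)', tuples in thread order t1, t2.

(re-executing from step 4 with the substitution; state before step 4: counter=8 r=(7,7) succ=(1,0) retry=(0,0))
4. t1 CAS -> counter=8 r=(7,7) succ=(1,0) retry=(1,0)
5. t2 CAS -> counter=8 r=(7,7) succ=(1,0) retry=(1,1)
6. t2 LOAD -> counter=8 r=(7,8) succ=(1,0) retry=(1,1)
7. t1 CAS -> counter=8 r=(7,8) succ=(1,0) retry=(2,1)
8. t2 CAS -> counter=9 r=(7,8) succ=(1,1) retry=(2,1)

counter=9 r=(7,8) succ=(1,1) retry=(2,1)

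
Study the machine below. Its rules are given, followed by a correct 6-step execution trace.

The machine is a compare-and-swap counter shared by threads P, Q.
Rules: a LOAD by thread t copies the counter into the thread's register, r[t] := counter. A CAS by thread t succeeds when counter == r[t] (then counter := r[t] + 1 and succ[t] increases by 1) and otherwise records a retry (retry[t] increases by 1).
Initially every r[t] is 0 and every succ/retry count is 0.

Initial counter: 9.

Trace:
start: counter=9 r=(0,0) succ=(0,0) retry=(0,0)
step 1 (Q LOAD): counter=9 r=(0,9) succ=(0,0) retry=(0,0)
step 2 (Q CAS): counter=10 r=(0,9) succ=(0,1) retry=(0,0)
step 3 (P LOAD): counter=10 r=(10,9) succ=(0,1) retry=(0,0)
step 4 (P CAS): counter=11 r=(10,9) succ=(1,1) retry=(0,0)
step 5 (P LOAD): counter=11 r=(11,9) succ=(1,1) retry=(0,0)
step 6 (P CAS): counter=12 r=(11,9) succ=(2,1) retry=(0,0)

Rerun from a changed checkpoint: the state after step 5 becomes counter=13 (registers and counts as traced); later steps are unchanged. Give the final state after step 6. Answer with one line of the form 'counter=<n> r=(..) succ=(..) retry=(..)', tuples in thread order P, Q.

counter=13 r=(11,9) succ=(1,1) retry=(1,0)

state after step 5 := counter=13 r=(11,9) succ=(1,1) retry=(0,0)
step 6 (P CAS): counter=13 r=(11,9) succ=(1,1) retry=(1,0)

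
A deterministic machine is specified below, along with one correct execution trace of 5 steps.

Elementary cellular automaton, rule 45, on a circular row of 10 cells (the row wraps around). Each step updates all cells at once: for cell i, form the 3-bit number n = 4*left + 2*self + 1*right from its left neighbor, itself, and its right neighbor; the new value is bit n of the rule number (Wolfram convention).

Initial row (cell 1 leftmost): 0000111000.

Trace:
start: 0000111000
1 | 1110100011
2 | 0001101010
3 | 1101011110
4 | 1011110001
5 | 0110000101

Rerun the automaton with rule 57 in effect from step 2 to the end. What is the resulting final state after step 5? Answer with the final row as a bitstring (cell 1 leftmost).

(re-executing steps 2..5 under rule 57; state before step 2: 1110100011)
2 | 0001011010
3 | 1100110101
4 | 0010101011
5 | 1001010110

1001010110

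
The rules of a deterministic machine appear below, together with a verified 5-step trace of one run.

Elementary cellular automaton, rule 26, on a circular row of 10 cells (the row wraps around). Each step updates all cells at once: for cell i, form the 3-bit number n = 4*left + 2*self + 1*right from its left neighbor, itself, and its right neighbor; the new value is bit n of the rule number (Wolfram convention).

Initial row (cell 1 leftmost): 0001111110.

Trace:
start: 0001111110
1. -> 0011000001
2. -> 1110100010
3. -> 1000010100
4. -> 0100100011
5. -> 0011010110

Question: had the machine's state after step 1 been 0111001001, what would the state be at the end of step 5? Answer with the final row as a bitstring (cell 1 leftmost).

1101110110

state after step 1 := 0111001001
2. -> 0100110110
3. -> 1011100101
4. -> 0010011001
5. -> 1101110110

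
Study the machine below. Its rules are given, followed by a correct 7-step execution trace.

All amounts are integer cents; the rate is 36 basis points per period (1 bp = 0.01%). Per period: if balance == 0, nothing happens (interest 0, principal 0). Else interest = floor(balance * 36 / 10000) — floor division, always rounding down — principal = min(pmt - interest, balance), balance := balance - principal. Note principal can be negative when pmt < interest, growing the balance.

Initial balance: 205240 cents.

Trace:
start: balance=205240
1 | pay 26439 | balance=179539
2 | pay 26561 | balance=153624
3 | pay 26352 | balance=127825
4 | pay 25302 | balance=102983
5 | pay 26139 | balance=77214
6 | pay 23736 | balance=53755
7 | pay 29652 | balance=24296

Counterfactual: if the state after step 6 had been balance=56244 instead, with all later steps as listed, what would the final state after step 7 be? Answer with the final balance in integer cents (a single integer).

26794

state after step 6 := balance=56244
7 | pay 29652 | balance=26794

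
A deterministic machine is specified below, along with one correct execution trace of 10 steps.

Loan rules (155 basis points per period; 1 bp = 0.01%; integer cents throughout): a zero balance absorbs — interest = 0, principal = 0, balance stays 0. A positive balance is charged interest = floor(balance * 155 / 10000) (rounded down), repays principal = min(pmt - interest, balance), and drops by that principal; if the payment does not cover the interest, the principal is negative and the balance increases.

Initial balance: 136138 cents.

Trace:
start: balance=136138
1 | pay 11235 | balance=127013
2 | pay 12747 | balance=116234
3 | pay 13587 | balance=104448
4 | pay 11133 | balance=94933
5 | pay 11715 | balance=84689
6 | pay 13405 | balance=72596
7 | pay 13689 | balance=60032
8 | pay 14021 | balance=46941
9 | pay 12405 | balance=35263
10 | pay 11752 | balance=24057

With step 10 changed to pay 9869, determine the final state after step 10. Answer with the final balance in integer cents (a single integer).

25940

(re-executing from step 10 with the substitution; state before step 10: balance=35263)
10 | pay 9869 | balance=25940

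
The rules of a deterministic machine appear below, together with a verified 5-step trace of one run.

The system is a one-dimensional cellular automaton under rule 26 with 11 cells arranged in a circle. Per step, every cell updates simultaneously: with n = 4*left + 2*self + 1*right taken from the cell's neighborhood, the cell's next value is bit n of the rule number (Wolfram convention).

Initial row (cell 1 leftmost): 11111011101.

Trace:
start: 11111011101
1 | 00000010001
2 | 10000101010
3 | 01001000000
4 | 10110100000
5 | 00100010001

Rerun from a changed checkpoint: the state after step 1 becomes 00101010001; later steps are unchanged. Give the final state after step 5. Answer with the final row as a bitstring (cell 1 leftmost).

state after step 1 := 00101010001
2 | 11000001010
3 | 10100010000
4 | 00010101001
5 | 10100000110

10100000110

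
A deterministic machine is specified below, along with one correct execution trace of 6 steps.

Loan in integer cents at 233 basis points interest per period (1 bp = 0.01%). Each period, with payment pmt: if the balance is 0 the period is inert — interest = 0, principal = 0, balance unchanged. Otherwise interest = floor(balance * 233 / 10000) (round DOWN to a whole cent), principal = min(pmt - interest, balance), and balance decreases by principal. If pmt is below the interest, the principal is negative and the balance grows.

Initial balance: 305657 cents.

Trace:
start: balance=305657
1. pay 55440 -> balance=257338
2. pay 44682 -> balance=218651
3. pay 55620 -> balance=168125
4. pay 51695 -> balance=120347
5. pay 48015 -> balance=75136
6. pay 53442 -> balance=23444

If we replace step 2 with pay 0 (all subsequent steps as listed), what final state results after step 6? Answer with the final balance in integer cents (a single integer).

(re-executing from step 2 with the substitution; state before step 2: balance=257338)
2. pay 0 -> balance=263333
3. pay 55620 -> balance=213848
4. pay 51695 -> balance=167135
5. pay 48015 -> balance=123014
6. pay 53442 -> balance=72438

72438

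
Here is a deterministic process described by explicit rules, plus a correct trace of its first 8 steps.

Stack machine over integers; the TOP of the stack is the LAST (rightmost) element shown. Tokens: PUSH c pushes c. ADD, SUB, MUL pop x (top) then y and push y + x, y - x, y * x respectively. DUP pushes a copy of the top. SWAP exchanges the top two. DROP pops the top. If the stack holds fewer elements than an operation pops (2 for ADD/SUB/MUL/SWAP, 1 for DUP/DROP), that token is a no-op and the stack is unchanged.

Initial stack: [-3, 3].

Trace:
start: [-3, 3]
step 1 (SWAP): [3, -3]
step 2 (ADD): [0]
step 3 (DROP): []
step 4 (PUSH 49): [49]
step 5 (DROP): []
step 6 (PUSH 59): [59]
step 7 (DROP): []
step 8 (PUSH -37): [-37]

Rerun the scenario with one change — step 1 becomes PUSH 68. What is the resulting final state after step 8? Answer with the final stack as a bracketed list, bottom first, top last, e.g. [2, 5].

[-3, -37]

(re-executing from step 1 with the substitution; state before step 1: [-3, 3])
step 1 (PUSH 68): [-3, 3, 68]
step 2 (ADD): [-3, 71]
step 3 (DROP): [-3]
step 4 (PUSH 49): [-3, 49]
step 5 (DROP): [-3]
step 6 (PUSH 59): [-3, 59]
step 7 (DROP): [-3]
step 8 (PUSH -37): [-3, -37]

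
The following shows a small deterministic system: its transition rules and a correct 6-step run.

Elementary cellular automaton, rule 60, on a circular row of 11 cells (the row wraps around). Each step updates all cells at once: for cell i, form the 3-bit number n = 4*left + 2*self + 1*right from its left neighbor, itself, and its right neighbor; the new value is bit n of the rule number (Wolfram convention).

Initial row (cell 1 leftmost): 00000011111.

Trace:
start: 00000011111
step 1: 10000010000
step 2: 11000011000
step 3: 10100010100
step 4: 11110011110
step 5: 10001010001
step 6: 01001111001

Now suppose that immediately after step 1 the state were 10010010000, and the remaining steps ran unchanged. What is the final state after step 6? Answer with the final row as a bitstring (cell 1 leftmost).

01010110101

state after step 1 := 10010010000
step 2: 11011011000
step 3: 10110110100
step 4: 11101101110
step 5: 10011011001
step 6: 01010110101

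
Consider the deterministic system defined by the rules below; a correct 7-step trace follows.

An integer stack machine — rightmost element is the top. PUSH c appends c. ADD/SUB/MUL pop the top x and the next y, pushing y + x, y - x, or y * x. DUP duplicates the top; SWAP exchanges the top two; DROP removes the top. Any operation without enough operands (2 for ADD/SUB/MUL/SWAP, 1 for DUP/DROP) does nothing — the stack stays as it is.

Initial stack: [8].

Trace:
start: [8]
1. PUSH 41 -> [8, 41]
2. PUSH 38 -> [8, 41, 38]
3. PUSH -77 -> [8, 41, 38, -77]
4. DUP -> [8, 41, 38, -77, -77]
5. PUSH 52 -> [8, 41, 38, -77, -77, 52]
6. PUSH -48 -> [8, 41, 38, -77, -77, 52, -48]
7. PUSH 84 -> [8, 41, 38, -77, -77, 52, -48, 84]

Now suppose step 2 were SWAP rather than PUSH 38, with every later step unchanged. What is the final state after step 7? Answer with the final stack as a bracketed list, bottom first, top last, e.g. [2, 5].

(re-executing from step 2 with the substitution; state before step 2: [8, 41])
2. SWAP -> [41, 8]
3. PUSH -77 -> [41, 8, -77]
4. DUP -> [41, 8, -77, -77]
5. PUSH 52 -> [41, 8, -77, -77, 52]
6. PUSH -48 -> [41, 8, -77, -77, 52, -48]
7. PUSH 84 -> [41, 8, -77, -77, 52, -48, 84]

[41, 8, -77, -77, 52, -48, 84]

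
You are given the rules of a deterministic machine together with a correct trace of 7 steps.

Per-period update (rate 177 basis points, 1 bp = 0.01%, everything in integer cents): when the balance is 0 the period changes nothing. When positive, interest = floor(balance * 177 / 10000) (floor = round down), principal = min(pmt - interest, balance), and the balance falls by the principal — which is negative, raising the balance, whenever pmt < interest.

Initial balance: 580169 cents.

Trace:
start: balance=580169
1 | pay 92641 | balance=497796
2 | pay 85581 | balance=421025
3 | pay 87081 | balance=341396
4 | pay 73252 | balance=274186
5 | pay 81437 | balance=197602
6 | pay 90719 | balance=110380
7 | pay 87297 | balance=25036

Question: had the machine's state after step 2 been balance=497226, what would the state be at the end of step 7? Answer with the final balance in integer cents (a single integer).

state after step 2 := balance=497226
3 | pay 87081 | balance=418945
4 | pay 73252 | balance=353108
5 | pay 81437 | balance=277921
6 | pay 90719 | balance=192121
7 | pay 87297 | balance=108224

108224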